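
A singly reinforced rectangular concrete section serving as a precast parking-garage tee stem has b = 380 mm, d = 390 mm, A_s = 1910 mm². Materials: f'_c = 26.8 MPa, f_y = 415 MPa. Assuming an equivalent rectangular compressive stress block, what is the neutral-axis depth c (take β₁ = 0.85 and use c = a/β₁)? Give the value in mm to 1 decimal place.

T = A_s f_y = 1910 × 415 = 792650 N = 792.65 kN.
Setting C = 0.85 f'_c a b equal to T: a = 792650/(0.85 × 26.8 × 380) = 91.568 mm.
With β₁ = 0.85, c = a/β₁ = 91.568/0.85 = 107.7 mm.

c ≈ 107.7 mm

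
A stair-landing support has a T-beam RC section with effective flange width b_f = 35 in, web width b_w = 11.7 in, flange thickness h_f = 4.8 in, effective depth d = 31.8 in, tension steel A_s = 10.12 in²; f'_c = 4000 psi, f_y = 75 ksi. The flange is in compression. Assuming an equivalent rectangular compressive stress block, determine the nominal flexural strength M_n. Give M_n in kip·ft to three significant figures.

Tension: T = A_s f_y = 10.12 × 75 = 759 kips.
Try a within the flange: a = T/(0.85 f'_c b_f) = 759/(0.85 × 4 × 35) = 6.378 in.
a = 6.378 > h_f = 4.8 in: the block extends into the web. Split into flange-overhang and web parts.
C_f = 0.85 f'_c (b_f − b_w) h_f = 0.85 × 4 × (35 − 11.7) × 4.8 = 380.3 kips.
Remaining web compression depth: a_w = (T − C_f)/(0.85 f'_c b_w) = (759 − 380.3)/(0.85 × 4 × 11.7) = 9.520 in.
M_n = C_f(d − h_f/2) + (T − C_f)(d − a_w/2) = 380.3 × (31.8 − 2.4) + 378.7 × (31.8 − 4.76) = 11180.8 + 10240.0 = 21420.8 kip·in.
M_n = 21420.8/12 = 1785.07 kip·ft.

M_n ≈ 1790 kip·ft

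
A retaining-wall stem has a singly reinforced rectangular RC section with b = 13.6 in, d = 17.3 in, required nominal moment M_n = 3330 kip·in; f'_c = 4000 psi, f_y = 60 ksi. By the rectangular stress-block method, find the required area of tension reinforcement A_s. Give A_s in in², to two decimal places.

From M_n = 0.85 f'_c a b (d − a/2):
a = d − √(d² − 2M_n/(0.85 f'_c b)) = 17.3 − √(17.3² − 2 × 3330/(0.85 × 4 × 13.6)) = 4.840 in.
A_s = 0.85 f'_c a b / f_y = 0.85 × 4 × 4.840 × 13.6 / 60 = 3.730 in².

A_s ≈ 3.73 in²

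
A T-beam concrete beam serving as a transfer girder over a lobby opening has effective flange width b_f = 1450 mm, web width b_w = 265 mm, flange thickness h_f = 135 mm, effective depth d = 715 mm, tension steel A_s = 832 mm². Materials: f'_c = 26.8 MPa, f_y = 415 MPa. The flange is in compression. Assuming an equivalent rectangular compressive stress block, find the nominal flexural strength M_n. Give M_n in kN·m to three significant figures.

Tension: T = A_s f_y = 832 × 415 = 345280 N.
Try a within the flange: a = T/(0.85 f'_c b_f) = 345280/(0.85 × 26.8 × 1450) = 10.45 mm.
Since a = 10.45 ≤ h_f = 135 mm, the stress block lies entirely in the flange; analyse as a rectangular beam of width b_f.
M_n = T(d − a/2) = 345280 × (715 − 5.225) = 245.07 × 10⁶ N·mm.
M_n = 245.07 kN·m.

M_n ≈ 245 kN·m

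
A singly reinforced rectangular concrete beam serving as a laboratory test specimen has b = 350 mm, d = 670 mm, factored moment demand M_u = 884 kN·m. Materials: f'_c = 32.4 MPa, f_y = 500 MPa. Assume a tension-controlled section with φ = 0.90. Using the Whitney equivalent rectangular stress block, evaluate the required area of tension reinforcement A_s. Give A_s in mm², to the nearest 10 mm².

A_s ≈ 3370 mm²

M_n = M_u/φ = 884/0.90 = 982.222 kN·m.
With M_n = 0.85 f'_c a b (d − a/2), solve the quadratic for a:
a = d − √(d² − 2M_n/(0.85 f'_c b)) = 670 − √(670² − 2 × 982.222×10⁶/(0.85 × 32.4 × 350)) = 174.93 mm.
A_s = 0.85 f'_c a b / f_y = 0.85 × 32.4 × 174.93 × 350 / 500 = 3372.3 mm².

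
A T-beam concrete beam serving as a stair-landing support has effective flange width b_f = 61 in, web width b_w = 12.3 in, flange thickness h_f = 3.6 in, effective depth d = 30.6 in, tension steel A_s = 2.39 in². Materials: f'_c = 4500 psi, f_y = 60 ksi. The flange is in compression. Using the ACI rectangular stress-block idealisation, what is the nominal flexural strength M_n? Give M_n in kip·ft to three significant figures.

Tension: T = A_s f_y = 2.39 × 60 = 143.4 kips.
Try a within the flange: a = T/(0.85 f'_c b_f) = 143.4/(0.85 × 4.5 × 61) = 0.615 in.
Since a = 0.615 ≤ h_f = 3.6 in, the stress block lies entirely in the flange; analyse as a rectangular beam of width b_f.
M_n = T(d − a/2) = 143.4 × (30.6 − 0.3075) = 4343.9 kip·in.
M_n = 4343.9/12 = 361.99 kip·ft.

M_n ≈ 362 kip·ft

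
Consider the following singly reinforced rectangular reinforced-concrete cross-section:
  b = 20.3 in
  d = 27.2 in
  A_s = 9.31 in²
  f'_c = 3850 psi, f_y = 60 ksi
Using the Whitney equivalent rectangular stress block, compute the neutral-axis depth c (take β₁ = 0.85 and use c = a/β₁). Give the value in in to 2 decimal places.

c ≈ 9.89 in

T = A_s f_y = 9.31 × 60 = 558.6 kips.
a = T/(0.85 f'_c b) = 558.6/(0.85 × 3.85 × 20.3) = 8.4086 in.
With β₁ = 0.85, c = a/β₁ = 8.4086/0.85 = 9.89 in.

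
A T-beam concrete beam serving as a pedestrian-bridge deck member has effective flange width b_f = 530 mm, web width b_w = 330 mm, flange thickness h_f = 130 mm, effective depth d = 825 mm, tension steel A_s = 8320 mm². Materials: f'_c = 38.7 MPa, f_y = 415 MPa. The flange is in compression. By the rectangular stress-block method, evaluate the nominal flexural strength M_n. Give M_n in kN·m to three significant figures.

M_n ≈ 2480 kN·m

Tension: T = A_s f_y = 8320 × 415 = 3452800 N.
Try a within the flange: a = T/(0.85 f'_c b_f) = 3452800/(0.85 × 38.7 × 530) = 198.05 mm.
a = 198.05 > h_f = 130 mm: the block extends into the web. Split into flange-overhang and web parts.
C_f = 0.85 f'_c (b_f − b_w) h_f = 0.85 × 38.7 × (530 − 330) × 130 = 855270 N.
Remaining web compression depth: a_w = (T − C_f)/(0.85 f'_c b_w) = (3452800 − 855270)/(0.85 × 38.7 × 330) = 239.29 mm.
M_n = C_f(d − h_f/2) + (T − C_f)(d − a_w/2) = 855270 × (825 − 65) + 2597530 × (825 − 119.645) = 650.01 + 1832.18 = 2482.19 × 10⁶ N·mm.
M_n = 2482.19 kN·m.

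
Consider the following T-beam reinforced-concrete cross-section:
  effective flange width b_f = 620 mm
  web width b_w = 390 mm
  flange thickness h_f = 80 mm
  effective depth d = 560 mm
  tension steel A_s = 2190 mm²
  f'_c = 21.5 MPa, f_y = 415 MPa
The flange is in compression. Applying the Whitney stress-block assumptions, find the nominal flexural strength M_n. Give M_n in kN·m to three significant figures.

Tension: T = A_s f_y = 2190 × 415 = 908850 N.
Try a within the flange: a = T/(0.85 f'_c b_f) = 908850/(0.85 × 21.5 × 620) = 80.21 mm.
a = 80.21 > h_f = 80 mm: the block extends into the web. Split into flange-overhang and web parts.
C_f = 0.85 f'_c (b_f − b_w) h_f = 0.85 × 21.5 × (620 − 390) × 80 = 336260 N.
Remaining web compression depth: a_w = (T − C_f)/(0.85 f'_c b_w) = (908850 − 336260)/(0.85 × 21.5 × 390) = 80.34 mm.
M_n = C_f(d − h_f/2) + (T − C_f)(d − a_w/2) = 336260 × (560 − 40) + 572590 × (560 − 40.17) = 174.86 + 297.65 = 472.51 × 10⁶ N·mm.
M_n = 472.51 kN·m.

M_n ≈ 473 kN·m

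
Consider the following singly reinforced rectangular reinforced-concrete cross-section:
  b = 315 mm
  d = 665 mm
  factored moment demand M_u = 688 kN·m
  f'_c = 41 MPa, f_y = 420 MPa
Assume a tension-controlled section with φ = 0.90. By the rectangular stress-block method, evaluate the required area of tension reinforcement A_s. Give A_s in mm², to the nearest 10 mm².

M_n = M_u/φ = 688/0.90 = 764.444 kN·m.
With M_n = 0.85 f'_c a b (d − a/2), solve the quadratic for a:
a = d − √(d² − 2M_n/(0.85 f'_c b)) = 665 − √(665² − 2 × 764.444×10⁶/(0.85 × 41 × 315)) = 114.59 mm.
A_s = 0.85 f'_c a b / f_y = 0.85 × 41 × 114.59 × 315 / 420 = 2995.1 mm².

A_s ≈ 3000 mm²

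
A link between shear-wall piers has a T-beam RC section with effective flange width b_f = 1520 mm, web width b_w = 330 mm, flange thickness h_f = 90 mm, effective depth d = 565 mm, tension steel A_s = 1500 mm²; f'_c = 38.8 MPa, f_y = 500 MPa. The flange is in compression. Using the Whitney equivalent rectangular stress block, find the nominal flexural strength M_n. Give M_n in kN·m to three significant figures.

Tension: T = A_s f_y = 1500 × 500 = 750000 N.
Try a within the flange: a = T/(0.85 f'_c b_f) = 750000/(0.85 × 38.8 × 1520) = 14.96 mm.
Since a = 14.96 ≤ h_f = 90 mm, the stress block lies entirely in the flange; analyse as a rectangular beam of width b_f.
M_n = T(d − a/2) = 750000 × (565 − 7.48) = 418.14 × 10⁶ N·mm.
M_n = 418.14 kN·m.

M_n ≈ 418 kN·m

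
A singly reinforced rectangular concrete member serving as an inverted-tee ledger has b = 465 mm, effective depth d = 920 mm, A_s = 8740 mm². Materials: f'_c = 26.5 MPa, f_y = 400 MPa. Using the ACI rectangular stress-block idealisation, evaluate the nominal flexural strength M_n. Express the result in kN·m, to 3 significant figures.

M_n ≈ 2630 kN·m

T = A_s f_y = 8740 × 400 = 3496000 N = 3496 kN.
From C = T: a = T/(0.85 f'_c b) = 3496000/(0.85 × 26.5 × 465) = 333.77 mm.
M_n = T(d − a/2) = 3496 kN × (920 − 166.885) mm = 2632.89 kN·m.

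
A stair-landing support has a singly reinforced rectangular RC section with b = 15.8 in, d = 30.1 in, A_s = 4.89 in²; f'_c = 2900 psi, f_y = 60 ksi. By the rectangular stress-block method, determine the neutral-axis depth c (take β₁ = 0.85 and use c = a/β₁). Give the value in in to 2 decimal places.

c ≈ 8.86 in

T = A_s f_y = 4.89 × 60 = 293.4 kips.
a = T/(0.85 f'_c b) = 293.4/(0.85 × 2.9 × 15.8) = 7.5333 in.
With β₁ = 0.85, c = a/β₁ = 7.5333/0.85 = 8.86 in.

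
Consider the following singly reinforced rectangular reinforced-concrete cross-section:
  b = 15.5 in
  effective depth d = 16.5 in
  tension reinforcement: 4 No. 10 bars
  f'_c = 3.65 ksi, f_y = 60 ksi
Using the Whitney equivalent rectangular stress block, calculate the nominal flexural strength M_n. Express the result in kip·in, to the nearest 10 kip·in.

M_n ≈ 4060 kip·in

A_s = 4 × 1.27 = 5.08 in².
T = A_s f_y = 5.08 × 60 = 304.8 kips.
a = T/(0.85 f'_c b) = 304.8/(0.85 × 3.65 × 15.5) = 6.338 in.
M_n = T(d − a/2) = 304.8 × (16.5 − 3.169) = 4063.3 kip·in.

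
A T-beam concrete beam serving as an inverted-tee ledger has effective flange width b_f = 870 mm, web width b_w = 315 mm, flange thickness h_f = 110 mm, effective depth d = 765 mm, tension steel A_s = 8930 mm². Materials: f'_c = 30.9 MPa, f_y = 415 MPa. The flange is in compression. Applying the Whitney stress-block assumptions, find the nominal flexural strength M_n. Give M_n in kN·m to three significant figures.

M_n ≈ 2480 kN·m

Tension: T = A_s f_y = 8930 × 415 = 3705950 N.
Try a within the flange: a = T/(0.85 f'_c b_f) = 3705950/(0.85 × 30.9 × 870) = 162.18 mm.
a = 162.18 > h_f = 110 mm: the block extends into the web. Split into flange-overhang and web parts.
C_f = 0.85 f'_c (b_f − b_w) h_f = 0.85 × 30.9 × (870 − 315) × 110 = 1603478 N.
Remaining web compression depth: a_w = (T − C_f)/(0.85 f'_c b_w) = (3705950 − 1603478)/(0.85 × 30.9 × 315) = 254.12 mm.
M_n = C_f(d − h_f/2) + (T − C_f)(d − a_w/2) = 1603478 × (765 − 55) + 2102472 × (765 − 127.06) = 1138.47 + 1341.25 = 2479.72 × 10⁶ N·mm.
M_n = 2479.72 kN·m.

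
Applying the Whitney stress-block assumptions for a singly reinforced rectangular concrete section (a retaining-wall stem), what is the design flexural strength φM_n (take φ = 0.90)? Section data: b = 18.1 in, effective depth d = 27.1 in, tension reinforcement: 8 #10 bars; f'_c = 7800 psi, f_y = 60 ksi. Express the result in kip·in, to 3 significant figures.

A_s = 8 × 1.27 = 10.16 in².
T = A_s f_y = 10.16 × 60 = 609.6 kips.
a = T/(0.85 f'_c b) = 609.6/(0.85 × 7.8 × 18.1) = 5.080 in.
M_n = T(d − a/2) = 609.6 × (27.1 − 2.54) = 14971.8 kip·in.
φM_n = 0.90 × 14971.8 = 13474.6 kip·in.

φM_n ≈ 13500 kip·in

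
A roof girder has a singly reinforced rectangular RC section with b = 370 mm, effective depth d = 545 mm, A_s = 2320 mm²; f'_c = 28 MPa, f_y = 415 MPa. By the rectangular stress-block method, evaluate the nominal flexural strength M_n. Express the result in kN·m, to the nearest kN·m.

M_n ≈ 472 kN·m

T = A_s f_y = 2320 × 415 = 962800 N = 962.8 kN.
From C = T: a = T/(0.85 f'_c b) = 962800/(0.85 × 28 × 370) = 109.33 mm.
M_n = T(d − a/2) = 962.8 kN × (545 − 54.665) mm = 472.09 kN·m.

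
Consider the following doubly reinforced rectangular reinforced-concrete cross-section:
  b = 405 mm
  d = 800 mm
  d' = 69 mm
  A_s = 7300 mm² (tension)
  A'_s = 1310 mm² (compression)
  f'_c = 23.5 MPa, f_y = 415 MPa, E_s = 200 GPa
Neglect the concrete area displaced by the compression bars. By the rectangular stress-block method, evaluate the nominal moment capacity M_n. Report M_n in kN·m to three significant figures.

M_n ≈ 2000 kN·m

Assume both tension and compression steel yield.
Net tension couple steel: A_s − A'_s = 5990 mm².
a = (A_s − A'_s) f_y / (0.85 f'_c b) = 2485850/(0.85 × 23.5 × 405) = 307.28 mm.
c = a/β₁ = 307.28/0.85 = 361.51 mm; ε'_s = 0.003(c − d')/c = 0.0024 ≥ f_y/E_s = 0.0021, so compression steel does yield.
M_n = (A_s − A'_s) f_y (d − a/2) + A'_s f_y (d − d') = [2485850 × (800 − 153.64) + 543650 × (800 − 69)] × 10⁻⁶ = 1606.75 + 397.41 = 2004.16 kN·m.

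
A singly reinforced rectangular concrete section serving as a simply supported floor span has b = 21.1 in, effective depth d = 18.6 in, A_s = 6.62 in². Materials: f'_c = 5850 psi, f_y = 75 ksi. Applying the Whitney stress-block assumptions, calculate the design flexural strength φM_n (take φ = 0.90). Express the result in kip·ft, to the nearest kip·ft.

φM_n ≈ 605 kip·ft

T = A_s f_y = 6.62 × 75 = 496.5 kips.
a = T/(0.85 f'_c b) = 496.5/(0.85 × 5.85 × 21.1) = 4.732 in.
M_n = T(d − a/2) = 496.5 × (18.6 − 2.366) = 8060.2 kip·in = 8060.2/12 = 671.68 kip·ft.
φM_n = 0.90 × 671.68 = 604.51 kip·ft.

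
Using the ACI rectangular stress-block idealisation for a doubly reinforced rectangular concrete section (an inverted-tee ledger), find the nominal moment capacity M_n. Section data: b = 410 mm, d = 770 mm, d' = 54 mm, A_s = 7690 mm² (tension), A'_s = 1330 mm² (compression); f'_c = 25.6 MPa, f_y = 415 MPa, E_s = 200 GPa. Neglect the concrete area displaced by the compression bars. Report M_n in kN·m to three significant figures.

M_n ≈ 2040 kN·m

Assume both tension and compression steel yield.
Net tension couple steel: A_s − A'_s = 6360 mm².
a = (A_s − A'_s) f_y / (0.85 f'_c b) = 2639400/(0.85 × 25.6 × 410) = 295.84 mm.
c = a/β₁ = 295.84/0.85 = 348.05 mm; ε'_s = 0.003(c − d')/c = 0.0025 ≥ f_y/E_s = 0.0021, so compression steel does yield.
M_n = (A_s − A'_s) f_y (d − a/2) + A'_s f_y (d − d') = [2639400 × (770 − 147.92) + 551950 × (770 − 54)] × 10⁻⁶ = 1641.92 + 395.20 = 2037.12 kN·m.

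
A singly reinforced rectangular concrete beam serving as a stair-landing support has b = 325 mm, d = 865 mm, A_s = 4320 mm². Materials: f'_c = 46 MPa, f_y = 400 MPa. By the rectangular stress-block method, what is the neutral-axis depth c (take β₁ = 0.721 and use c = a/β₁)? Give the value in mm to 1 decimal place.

T = A_s f_y = 4320 × 400 = 1728000 N = 1728 kN.
Setting C = 0.85 f'_c a b equal to T: a = 1728000/(0.85 × 46 × 325) = 135.983 mm.
With β₁ = 0.721, c = a/β₁ = 135.983/0.721 = 188.6 mm.

c ≈ 188.6 mm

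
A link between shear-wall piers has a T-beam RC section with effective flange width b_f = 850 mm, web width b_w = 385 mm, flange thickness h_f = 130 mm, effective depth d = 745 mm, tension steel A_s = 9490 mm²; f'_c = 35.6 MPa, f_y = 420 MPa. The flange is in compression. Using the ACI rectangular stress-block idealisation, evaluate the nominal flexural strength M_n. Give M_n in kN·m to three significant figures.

M_n ≈ 2650 kN·m

Tension: T = A_s f_y = 9490 × 420 = 3985800 N.
Try a within the flange: a = T/(0.85 f'_c b_f) = 3985800/(0.85 × 35.6 × 850) = 154.96 mm.
a = 154.96 > h_f = 130 mm: the block extends into the web. Split into flange-overhang and web parts.
C_f = 0.85 f'_c (b_f − b_w) h_f = 0.85 × 35.6 × (850 − 385) × 130 = 1829217 N.
Remaining web compression depth: a_w = (T − C_f)/(0.85 f'_c b_w) = (3985800 − 1829217)/(0.85 × 35.6 × 385) = 185.11 mm.
M_n = C_f(d − h_f/2) + (T − C_f)(d − a_w/2) = 1829217 × (745 − 65) + 2156583 × (745 − 92.555) = 1243.87 + 1407.05 = 2650.92 × 10⁶ N·mm.
M_n = 2650.92 kN·m.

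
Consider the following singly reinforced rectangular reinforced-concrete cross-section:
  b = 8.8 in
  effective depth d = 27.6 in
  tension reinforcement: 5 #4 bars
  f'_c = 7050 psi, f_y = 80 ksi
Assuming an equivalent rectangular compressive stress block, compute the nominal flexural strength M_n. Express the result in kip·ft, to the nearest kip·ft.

M_n ≈ 179 kip·ft

A_s = 5 × 0.2 = 1 in².
T = A_s f_y = 1 × 80 = 80 kips.
a = T/(0.85 f'_c b) = 80/(0.85 × 7.05 × 8.8) = 1.517 in.
M_n = T(d − a/2) = 80 × (27.6 − 0.7585) = 2147.3 kip·in = 2147.3/12 = 178.94 kip·ft.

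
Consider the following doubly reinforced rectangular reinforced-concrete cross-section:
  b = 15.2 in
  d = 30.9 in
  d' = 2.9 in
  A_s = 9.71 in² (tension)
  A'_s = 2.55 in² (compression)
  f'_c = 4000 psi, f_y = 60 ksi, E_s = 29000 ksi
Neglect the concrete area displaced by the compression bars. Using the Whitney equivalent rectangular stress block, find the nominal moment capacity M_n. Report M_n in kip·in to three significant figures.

Assume both steels yield.
a = (A_s − A'_s) f_y/(0.85 f'_c b) = (9.71 − 2.55) × 60/(0.85 × 4 × 15.2) = 8.313 in.
c = a/β₁ = 8.313/0.85 = 9.780 in; ε'_s = 0.003(c − d')/c = 0.0021 ≥ ε_y = 0.0021, so the compression steel yields.
M_n = (A_s − A'_s) f_y (d − a/2) + A'_s f_y (d − d') = 429.6 × (30.9 − 4.1565) + 153 × (30.9 − 2.9) = 11489.0 + 4284.0 = 15773.0 kip·in.

M_n ≈ 15800 kip·in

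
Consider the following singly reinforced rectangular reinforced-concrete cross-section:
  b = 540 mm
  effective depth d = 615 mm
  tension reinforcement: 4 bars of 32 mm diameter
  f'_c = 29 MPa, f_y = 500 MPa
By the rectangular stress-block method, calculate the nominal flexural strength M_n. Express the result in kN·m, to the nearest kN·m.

M_n ≈ 892 kN·m

A_s = 4 × 804 = 3216 mm².
T = A_s f_y = 3216 × 500 = 1608000 N = 1608 kN.
From C = T: a = T/(0.85 f'_c b) = 1608000/(0.85 × 29 × 540) = 120.80 mm.
M_n = T(d − a/2) = 1608 kN × (615 − 60.4) mm = 891.80 kN·m.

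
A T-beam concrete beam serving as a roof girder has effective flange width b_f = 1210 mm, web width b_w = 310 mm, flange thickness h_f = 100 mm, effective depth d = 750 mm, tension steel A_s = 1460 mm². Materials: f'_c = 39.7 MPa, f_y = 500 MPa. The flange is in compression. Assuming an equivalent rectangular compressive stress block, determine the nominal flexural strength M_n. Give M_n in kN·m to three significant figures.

M_n ≈ 541 kN·m

Tension: T = A_s f_y = 1460 × 500 = 730000 N.
Try a within the flange: a = T/(0.85 f'_c b_f) = 730000/(0.85 × 39.7 × 1210) = 17.88 mm.
Since a = 17.88 ≤ h_f = 100 mm, the stress block lies entirely in the flange; analyse as a rectangular beam of width b_f.
M_n = T(d − a/2) = 730000 × (750 − 8.94) = 540.97 × 10⁶ N·mm.
M_n = 540.97 kN·m.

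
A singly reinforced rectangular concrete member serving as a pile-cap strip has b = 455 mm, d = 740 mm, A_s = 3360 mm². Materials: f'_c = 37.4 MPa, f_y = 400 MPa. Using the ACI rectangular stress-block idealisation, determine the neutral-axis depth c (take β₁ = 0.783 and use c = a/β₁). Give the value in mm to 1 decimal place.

T = A_s f_y = 3360 × 400 = 1344000 N = 1344 kN.
Setting C = 0.85 f'_c a b equal to T: a = 1344000/(0.85 × 37.4 × 455) = 92.917 mm.
With β₁ = 0.783, c = a/β₁ = 92.917/0.783 = 118.7 mm.

c ≈ 118.7 mm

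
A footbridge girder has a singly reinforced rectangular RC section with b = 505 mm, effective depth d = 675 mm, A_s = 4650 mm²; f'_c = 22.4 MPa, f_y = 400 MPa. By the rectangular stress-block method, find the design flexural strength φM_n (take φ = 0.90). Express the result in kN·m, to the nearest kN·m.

φM_n ≈ 968 kN·m

T = A_s f_y = 4650 × 400 = 1860000 N = 1860 kN.
From C = T: a = T/(0.85 f'_c b) = 1860000/(0.85 × 22.4 × 505) = 193.44 mm.
M_n = T(d − a/2) = 1860 kN × (675 − 96.72) mm = 1075.60 kN·m.
φM_n = 0.90 × 1075.60 = 968.04 kN·m.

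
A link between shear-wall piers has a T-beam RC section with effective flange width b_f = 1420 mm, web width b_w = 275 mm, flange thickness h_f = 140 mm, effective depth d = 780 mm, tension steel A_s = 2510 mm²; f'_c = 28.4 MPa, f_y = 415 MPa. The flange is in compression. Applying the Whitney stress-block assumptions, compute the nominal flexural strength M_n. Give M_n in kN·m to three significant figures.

Tension: T = A_s f_y = 2510 × 415 = 1041650 N.
Try a within the flange: a = T/(0.85 f'_c b_f) = 1041650/(0.85 × 28.4 × 1420) = 30.39 mm.
Since a = 30.39 ≤ h_f = 140 mm, the stress block lies entirely in the flange; analyse as a rectangular beam of width b_f.
M_n = T(d − a/2) = 1041650 × (780 − 15.195) = 796.66 × 10⁶ N·mm.
M_n = 796.66 kN·m.

M_n ≈ 797 kN·m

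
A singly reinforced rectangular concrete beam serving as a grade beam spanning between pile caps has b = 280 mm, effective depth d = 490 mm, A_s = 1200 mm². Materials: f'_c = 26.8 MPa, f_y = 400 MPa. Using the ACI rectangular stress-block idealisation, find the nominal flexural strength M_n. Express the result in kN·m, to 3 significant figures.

T = A_s f_y = 1200 × 400 = 480000 N = 480 kN.
From C = T: a = T/(0.85 f'_c b) = 480000/(0.85 × 26.8 × 280) = 75.25 mm.
M_n = T(d − a/2) = 480 kN × (490 − 37.625) mm = 217.14 kN·m.

M_n ≈ 217 kN·m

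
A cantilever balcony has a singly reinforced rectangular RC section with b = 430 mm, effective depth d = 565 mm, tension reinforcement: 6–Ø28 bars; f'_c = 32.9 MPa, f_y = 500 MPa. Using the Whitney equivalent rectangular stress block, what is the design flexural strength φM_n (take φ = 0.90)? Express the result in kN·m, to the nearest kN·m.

A_s = 6 × 616 = 3696 mm².
T = A_s f_y = 3696 × 500 = 1848000 N = 1848 kN.
From C = T: a = T/(0.85 f'_c b) = 1848000/(0.85 × 32.9 × 430) = 153.68 mm.
M_n = T(d − a/2) = 1848 kN × (565 − 76.84) mm = 902.12 kN·m.
φM_n = 0.90 × 902.12 = 811.91 kN·m.

φM_n ≈ 812 kN·m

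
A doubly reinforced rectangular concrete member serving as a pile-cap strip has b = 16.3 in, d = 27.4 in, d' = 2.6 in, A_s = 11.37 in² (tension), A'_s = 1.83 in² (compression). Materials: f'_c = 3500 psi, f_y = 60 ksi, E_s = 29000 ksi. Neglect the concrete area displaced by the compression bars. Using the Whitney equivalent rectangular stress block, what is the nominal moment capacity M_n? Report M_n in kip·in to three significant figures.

Assume both steels yield.
a = (A_s − A'_s) f_y/(0.85 f'_c b) = (11.37 − 1.83) × 60/(0.85 × 3.5 × 16.3) = 11.804 in.
c = a/β₁ = 11.804/0.85 = 13.887 in; ε'_s = 0.003(c − d')/c = 0.0024 ≥ ε_y = 0.0021, so the compression steel yields.
M_n = (A_s − A'_s) f_y (d − a/2) + A'_s f_y (d − d') = 572.4 × (27.4 − 5.902) + 109.8 × (27.4 − 2.6) = 12305.5 + 2723.0 = 15028.5 kip·in.

M_n ≈ 15000 kip·in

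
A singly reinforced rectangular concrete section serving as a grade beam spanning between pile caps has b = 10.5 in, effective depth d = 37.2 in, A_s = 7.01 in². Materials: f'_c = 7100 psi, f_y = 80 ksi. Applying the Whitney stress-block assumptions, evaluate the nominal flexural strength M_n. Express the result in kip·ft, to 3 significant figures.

T = A_s f_y = 7.01 × 80 = 560.8 kips.
a = T/(0.85 f'_c b) = 560.8/(0.85 × 7.1 × 10.5) = 8.850 in.
M_n = T(d − a/2) = 560.8 × (37.2 − 4.425) = 18380.2 kip·in = 18380.2/12 = 1531.68 kip·ft.

M_n ≈ 1530 kip·ft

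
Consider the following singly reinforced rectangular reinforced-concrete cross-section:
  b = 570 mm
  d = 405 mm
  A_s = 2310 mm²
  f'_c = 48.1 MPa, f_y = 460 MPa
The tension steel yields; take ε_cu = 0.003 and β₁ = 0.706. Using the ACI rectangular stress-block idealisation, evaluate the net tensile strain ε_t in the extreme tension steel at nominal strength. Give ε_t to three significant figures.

ε_t ≈ 0.0158

a = A_s f_y/(0.85 f'_c b) = 45.60 mm.
β₁ = 0.706, so c = a/β₁ = 45.60/0.706 = 64.59 mm.
From the linear strain diagram with ε_cu = 0.003: ε_t = 0.003 (d − c)/c = 0.003 × (405 − 64.59)/64.59 = 0.0158.
Since ε_t ≥ 0.005, the section is tension-controlled.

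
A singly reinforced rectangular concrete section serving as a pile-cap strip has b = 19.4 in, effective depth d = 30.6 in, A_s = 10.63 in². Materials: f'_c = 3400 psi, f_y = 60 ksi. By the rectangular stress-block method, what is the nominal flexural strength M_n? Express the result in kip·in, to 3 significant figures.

M_n ≈ 15900 kip·in

T = A_s f_y = 10.63 × 60 = 637.8 kips.
a = T/(0.85 f'_c b) = 637.8/(0.85 × 3.4 × 19.4) = 11.376 in.
M_n = T(d − a/2) = 637.8 × (30.6 − 5.688) = 15888.9 kip·in.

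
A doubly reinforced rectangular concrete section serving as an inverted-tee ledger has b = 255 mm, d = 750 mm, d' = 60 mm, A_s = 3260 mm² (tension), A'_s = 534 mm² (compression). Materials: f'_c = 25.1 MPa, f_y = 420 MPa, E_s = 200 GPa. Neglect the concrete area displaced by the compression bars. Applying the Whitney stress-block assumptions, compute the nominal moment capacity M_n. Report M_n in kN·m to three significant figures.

M_n ≈ 893 kN·m

Assume both tension and compression steel yield.
Net tension couple steel: A_s − A'_s = 2726 mm².
a = (A_s − A'_s) f_y / (0.85 f'_c b) = 1144920/(0.85 × 25.1 × 255) = 210.45 mm.
c = a/β₁ = 210.45/0.85 = 247.59 mm; ε'_s = 0.003(c − d')/c = 0.0023 ≥ f_y/E_s = 0.0021, so compression steel does yield.
M_n = (A_s − A'_s) f_y (d − a/2) + A'_s f_y (d − d') = [1144920 × (750 − 105.225) + 224280 × (750 − 60)] × 10⁻⁶ = 738.22 + 154.75 = 892.97 kN·m.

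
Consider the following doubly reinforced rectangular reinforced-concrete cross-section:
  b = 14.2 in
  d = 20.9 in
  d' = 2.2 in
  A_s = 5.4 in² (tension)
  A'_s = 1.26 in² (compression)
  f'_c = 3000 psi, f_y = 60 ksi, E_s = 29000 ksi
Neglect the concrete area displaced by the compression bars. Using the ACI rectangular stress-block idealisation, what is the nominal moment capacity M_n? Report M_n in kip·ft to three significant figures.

M_n ≈ 479 kip·ft

Assume both steels yield.
a = (A_s − A'_s) f_y/(0.85 f'_c b) = (5.4 − 1.26) × 60/(0.85 × 3 × 14.2) = 6.860 in.
c = a/β₁ = 6.860/0.85 = 8.071 in; ε'_s = 0.003(c − d')/c = 0.0022 ≥ ε_y = 0.0021, so the compression steel yields.
M_n = (A_s − A'_s) f_y (d − a/2) + A'_s f_y (d − d') = 248.4 × (20.9 − 3.43) + 75.6 × (20.9 − 2.2) = 4339.5 + 1413.7 = 5753.2 kip·in = 5753.2/12 = 479.43 kip·ft.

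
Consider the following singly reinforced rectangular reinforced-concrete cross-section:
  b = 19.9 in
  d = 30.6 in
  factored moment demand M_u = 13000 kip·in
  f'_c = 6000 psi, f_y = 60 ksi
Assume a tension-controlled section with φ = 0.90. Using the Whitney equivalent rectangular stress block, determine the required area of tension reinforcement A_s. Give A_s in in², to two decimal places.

A_s ≈ 8.58 in²

M_n = M_u/φ = 13000/0.90 = 14444.4 kip·in.
From M_n = 0.85 f'_c a b (d − a/2):
a = d − √(d² − 2M_n/(0.85 f'_c b)) = 30.6 − √(30.6² − 2 × 14444.4/(0.85 × 6 × 19.9)) = 5.071 in.
A_s = 0.85 f'_c a b / f_y = 0.85 × 6 × 5.071 × 19.9 / 60 = 8.578 in².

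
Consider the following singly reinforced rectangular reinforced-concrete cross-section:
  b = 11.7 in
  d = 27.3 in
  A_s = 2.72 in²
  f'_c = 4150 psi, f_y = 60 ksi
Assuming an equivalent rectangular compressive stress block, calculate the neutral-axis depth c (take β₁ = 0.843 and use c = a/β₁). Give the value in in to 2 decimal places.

c ≈ 4.69 in

T = A_s f_y = 2.72 × 60 = 163.2 kips.
a = T/(0.85 f'_c b) = 163.2/(0.85 × 4.15 × 11.7) = 3.9543 in.
With β₁ = 0.843, c = a/β₁ = 3.9543/0.843 = 4.69 in.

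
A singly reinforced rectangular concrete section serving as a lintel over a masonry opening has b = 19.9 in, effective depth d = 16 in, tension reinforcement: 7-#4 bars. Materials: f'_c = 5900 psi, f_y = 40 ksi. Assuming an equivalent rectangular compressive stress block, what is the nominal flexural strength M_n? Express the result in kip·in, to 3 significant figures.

M_n ≈ 880 kip·in

A_s = 7 × 0.2 = 1.4 in².
T = A_s f_y = 1.4 × 40 = 56 kips.
a = T/(0.85 f'_c b) = 56/(0.85 × 5.9 × 19.9) = 0.561 in.
M_n = T(d − a/2) = 56 × (16 − 0.2805) = 880.3 kip·in.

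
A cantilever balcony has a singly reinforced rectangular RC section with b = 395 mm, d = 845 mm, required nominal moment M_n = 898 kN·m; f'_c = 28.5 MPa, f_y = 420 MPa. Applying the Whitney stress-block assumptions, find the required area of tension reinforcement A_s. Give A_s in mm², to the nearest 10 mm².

A_s ≈ 2720 mm²

With M_n = 0.85 f'_c a b (d − a/2), solve the quadratic for a:
a = d − √(d² − 2M_n/(0.85 f'_c b)) = 845 − √(845² − 2 × 898×10⁶/(0.85 × 28.5 × 395)) = 119.51 mm.
A_s = 0.85 f'_c a b / f_y = 0.85 × 28.5 × 119.51 × 395 / 420 = 2722.8 mm².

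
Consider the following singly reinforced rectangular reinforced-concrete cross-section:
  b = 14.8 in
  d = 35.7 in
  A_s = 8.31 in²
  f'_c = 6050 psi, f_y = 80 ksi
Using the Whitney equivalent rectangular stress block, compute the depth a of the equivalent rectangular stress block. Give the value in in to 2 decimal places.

a ≈ 8.73 in

T = A_s f_y = 8.31 × 80 = 664.8 kips.
a = T/(0.85 f'_c b) = 664.8/(0.85 × 6.05 × 14.8) = 8.73 in.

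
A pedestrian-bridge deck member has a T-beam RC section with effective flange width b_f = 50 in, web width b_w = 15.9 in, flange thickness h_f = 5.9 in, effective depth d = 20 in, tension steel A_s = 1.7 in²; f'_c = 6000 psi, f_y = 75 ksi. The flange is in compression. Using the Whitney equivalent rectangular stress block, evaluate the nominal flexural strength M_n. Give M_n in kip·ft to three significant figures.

Tension: T = A_s f_y = 1.7 × 75 = 127.5 kips.
Try a within the flange: a = T/(0.85 f'_c b_f) = 127.5/(0.85 × 6 × 50) = 0.500 in.
Since a = 0.500 ≤ h_f = 5.9 in, the stress block lies entirely in the flange; analyse as a rectangular beam of width b_f.
M_n = T(d − a/2) = 127.5 × (20 − 0.25) = 2518.1 kip·in.
M_n = 2518.1/12 = 209.84 kip·ft.

M_n ≈ 210 kip·ft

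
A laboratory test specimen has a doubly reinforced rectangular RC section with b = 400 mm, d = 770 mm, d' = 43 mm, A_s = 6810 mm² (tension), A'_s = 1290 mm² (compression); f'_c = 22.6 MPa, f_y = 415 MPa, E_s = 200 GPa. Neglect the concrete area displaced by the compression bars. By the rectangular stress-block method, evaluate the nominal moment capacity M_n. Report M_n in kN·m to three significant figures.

Assume both tension and compression steel yield.
Net tension couple steel: A_s − A'_s = 5520 mm².
a = (A_s − A'_s) f_y / (0.85 f'_c b) = 2290800/(0.85 × 22.6 × 400) = 298.13 mm.
c = a/β₁ = 298.13/0.85 = 350.74 mm; ε'_s = 0.003(c − d')/c = 0.0026 ≥ f_y/E_s = 0.0021, so compression steel does yield.
M_n = (A_s − A'_s) f_y (d − a/2) + A'_s f_y (d − d') = [2290800 × (770 − 149.065) + 535350 × (770 − 43)] × 10⁻⁶ = 1422.44 + 389.20 = 1811.64 kN·m.

M_n ≈ 1810 kN·m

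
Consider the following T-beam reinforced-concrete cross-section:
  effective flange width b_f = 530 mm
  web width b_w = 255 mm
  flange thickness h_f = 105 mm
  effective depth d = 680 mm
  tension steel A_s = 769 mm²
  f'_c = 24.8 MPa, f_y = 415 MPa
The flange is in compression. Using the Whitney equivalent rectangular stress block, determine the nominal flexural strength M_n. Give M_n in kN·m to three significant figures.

M_n ≈ 212 kN·m

Tension: T = A_s f_y = 769 × 415 = 319135 N.
Try a within the flange: a = T/(0.85 f'_c b_f) = 319135/(0.85 × 24.8 × 530) = 28.56 mm.
Since a = 28.56 ≤ h_f = 105 mm, the stress block lies entirely in the flange; analyse as a rectangular beam of width b_f.
M_n = T(d − a/2) = 319135 × (680 − 14.28) = 212.45 × 10⁶ N·mm.
M_n = 212.45 kN·m.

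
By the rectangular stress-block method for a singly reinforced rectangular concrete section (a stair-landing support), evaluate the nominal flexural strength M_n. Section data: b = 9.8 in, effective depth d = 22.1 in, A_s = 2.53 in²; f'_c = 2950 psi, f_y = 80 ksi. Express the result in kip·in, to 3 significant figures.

M_n ≈ 3640 kip·in

T = A_s f_y = 2.53 × 80 = 202.4 kips.
a = T/(0.85 f'_c b) = 202.4/(0.85 × 2.95 × 9.8) = 8.237 in.
M_n = T(d − a/2) = 202.4 × (22.1 − 4.1185) = 3639.5 kip·in.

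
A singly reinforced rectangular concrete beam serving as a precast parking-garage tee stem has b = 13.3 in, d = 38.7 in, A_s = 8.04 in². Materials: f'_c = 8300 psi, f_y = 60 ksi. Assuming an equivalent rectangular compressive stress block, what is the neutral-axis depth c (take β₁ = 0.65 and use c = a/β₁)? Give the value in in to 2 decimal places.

T = A_s f_y = 8.04 × 60 = 482.4 kips.
a = T/(0.85 f'_c b) = 482.4/(0.85 × 8.3 × 13.3) = 5.1411 in.
With β₁ = 0.65, c = a/β₁ = 5.1411/0.65 = 7.91 in.

c ≈ 7.91 in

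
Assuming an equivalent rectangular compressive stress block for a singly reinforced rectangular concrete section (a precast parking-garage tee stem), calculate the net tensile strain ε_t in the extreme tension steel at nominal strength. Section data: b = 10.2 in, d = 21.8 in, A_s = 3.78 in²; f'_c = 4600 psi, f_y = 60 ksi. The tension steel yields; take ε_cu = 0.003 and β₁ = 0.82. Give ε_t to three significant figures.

ε_t ≈ 0.00643

a = A_s f_y/(0.85 f'_c b) = 5.687 in.
β₁ = 0.82, so c = a/β₁ = 5.687/0.82 = 6.935 in.
From the linear strain diagram with ε_cu = 0.003: ε_t = 0.003 (d − c)/c = 0.003 × (21.8 − 6.935)/6.935 = 0.00643.
Since ε_t ≥ 0.005, the section is tension-controlled.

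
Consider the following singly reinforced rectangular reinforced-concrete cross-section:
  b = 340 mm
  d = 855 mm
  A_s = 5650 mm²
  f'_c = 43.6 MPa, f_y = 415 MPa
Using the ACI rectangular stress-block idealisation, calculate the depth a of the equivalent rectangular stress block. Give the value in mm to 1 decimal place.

T = A_s f_y = 5650 × 415 = 2344750 N = 2344.75 kN.
Setting C = 0.85 f'_c a b equal to T: a = 2344750/(0.85 × 43.6 × 340) = 186.1 mm.

a ≈ 186.1 mm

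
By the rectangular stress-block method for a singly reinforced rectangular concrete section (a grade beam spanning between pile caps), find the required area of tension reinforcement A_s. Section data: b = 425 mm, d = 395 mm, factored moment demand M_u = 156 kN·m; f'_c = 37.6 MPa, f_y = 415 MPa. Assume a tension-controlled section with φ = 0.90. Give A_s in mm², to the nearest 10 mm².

M_n = M_u/φ = 156/0.90 = 173.333 kN·m.
With M_n = 0.85 f'_c a b (d − a/2), solve the quadratic for a:
a = d − √(d² − 2M_n/(0.85 f'_c b)) = 395 − √(395² − 2 × 173.333×10⁶/(0.85 × 37.6 × 425)) = 33.75 mm.
A_s = 0.85 f'_c a b / f_y = 0.85 × 37.6 × 33.75 × 425 / 415 = 1104.6 mm².

A_s ≈ 1100 mm²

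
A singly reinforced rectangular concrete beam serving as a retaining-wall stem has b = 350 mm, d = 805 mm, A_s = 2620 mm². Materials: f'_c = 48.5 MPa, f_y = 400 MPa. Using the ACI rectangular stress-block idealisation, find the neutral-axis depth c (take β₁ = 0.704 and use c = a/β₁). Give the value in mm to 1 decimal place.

c ≈ 103.2 mm

T = A_s f_y = 2620 × 400 = 1048000 N = 1048 kN.
Setting C = 0.85 f'_c a b equal to T: a = 1048000/(0.85 × 48.5 × 350) = 72.633 mm.
With β₁ = 0.704, c = a/β₁ = 72.633/0.704 = 103.2 mm.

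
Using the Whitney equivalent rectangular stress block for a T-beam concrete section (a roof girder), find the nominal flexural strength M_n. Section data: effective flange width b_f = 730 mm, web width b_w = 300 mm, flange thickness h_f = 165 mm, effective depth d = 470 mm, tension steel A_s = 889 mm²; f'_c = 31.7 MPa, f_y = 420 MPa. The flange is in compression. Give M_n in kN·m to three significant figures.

M_n ≈ 172 kN·m

Tension: T = A_s f_y = 889 × 420 = 373380 N.
Try a within the flange: a = T/(0.85 f'_c b_f) = 373380/(0.85 × 31.7 × 730) = 18.98 mm.
Since a = 18.98 ≤ h_f = 165 mm, the stress block lies entirely in the flange; analyse as a rectangular beam of width b_f.
M_n = T(d − a/2) = 373380 × (470 − 9.49) = 171.95 × 10⁶ N·mm.
M_n = 171.95 kN·m.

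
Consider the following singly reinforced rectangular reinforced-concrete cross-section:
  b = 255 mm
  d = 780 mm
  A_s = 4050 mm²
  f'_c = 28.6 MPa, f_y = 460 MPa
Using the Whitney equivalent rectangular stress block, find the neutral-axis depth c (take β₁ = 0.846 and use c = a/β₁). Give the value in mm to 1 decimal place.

T = A_s f_y = 4050 × 460 = 1863000 N = 1863 kN.
Setting C = 0.85 f'_c a b equal to T: a = 1863000/(0.85 × 28.6 × 255) = 300.530 mm.
With β₁ = 0.846, c = a/β₁ = 300.530/0.846 = 355.2 mm.

c ≈ 355.2 mm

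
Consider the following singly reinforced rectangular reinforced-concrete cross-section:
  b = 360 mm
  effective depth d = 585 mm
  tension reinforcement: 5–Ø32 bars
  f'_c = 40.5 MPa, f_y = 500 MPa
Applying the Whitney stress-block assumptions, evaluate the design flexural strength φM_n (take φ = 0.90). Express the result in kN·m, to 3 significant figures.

A_s = 5 × 804 = 4020 mm².
T = A_s f_y = 4020 × 500 = 2010000 N = 2010 kN.
From C = T: a = T/(0.85 f'_c b) = 2010000/(0.85 × 40.5 × 360) = 162.19 mm.
M_n = T(d − a/2) = 2010 kN × (585 − 81.095) mm = 1012.85 kN·m.
φM_n = 0.90 × 1012.85 = 911.57 kN·m.

φM_n ≈ 912 kN·m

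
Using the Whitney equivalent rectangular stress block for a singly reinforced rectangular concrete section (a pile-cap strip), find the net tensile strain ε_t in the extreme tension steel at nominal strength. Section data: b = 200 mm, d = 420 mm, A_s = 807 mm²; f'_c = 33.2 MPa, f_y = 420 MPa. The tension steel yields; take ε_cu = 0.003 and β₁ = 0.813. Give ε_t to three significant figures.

ε_t ≈ 0.0141

a = A_s f_y/(0.85 f'_c b) = 60.05 mm.
β₁ = 0.813, so c = a/β₁ = 60.05/0.813 = 73.86 mm.
From the linear strain diagram with ε_cu = 0.003: ε_t = 0.003 (d − c)/c = 0.003 × (420 − 73.86)/73.86 = 0.0141.
Since ε_t ≥ 0.005, the section is tension-controlled.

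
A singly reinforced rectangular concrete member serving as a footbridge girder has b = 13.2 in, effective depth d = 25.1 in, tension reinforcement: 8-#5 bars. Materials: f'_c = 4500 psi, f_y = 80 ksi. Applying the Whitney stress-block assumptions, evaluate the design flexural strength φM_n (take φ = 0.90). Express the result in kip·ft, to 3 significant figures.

A_s = 8 × 0.31 = 2.48 in².
T = A_s f_y = 2.48 × 80 = 198.4 kips.
a = T/(0.85 f'_c b) = 198.4/(0.85 × 4.5 × 13.2) = 3.929 in.
M_n = T(d − a/2) = 198.4 × (25.1 − 1.9645) = 4590.1 kip·in = 4590.1/12 = 382.51 kip·ft.
φM_n = 0.90 × 382.51 = 344.26 kip·ft.

φM_n ≈ 344 kip·ft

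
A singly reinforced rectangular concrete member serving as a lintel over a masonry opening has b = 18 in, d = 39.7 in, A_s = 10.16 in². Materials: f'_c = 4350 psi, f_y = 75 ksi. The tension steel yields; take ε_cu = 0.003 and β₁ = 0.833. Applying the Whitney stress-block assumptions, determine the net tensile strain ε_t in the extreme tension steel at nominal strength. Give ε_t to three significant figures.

ε_t ≈ 0.00567

a = A_s f_y/(0.85 f'_c b) = 11.449 in.
β₁ = 0.833, so c = a/β₁ = 11.449/0.833 = 13.744 in.
From the linear strain diagram with ε_cu = 0.003: ε_t = 0.003 (d − c)/c = 0.003 × (39.7 − 13.744)/13.744 = 0.00567.
Since ε_t ≥ 0.005, the section is tension-controlled.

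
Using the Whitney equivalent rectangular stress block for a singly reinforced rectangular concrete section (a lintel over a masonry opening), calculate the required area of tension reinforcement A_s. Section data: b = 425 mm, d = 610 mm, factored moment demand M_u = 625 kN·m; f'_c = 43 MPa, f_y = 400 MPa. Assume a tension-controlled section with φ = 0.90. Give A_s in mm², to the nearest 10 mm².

A_s ≈ 3040 mm²

M_n = M_u/φ = 625/0.90 = 694.444 kN·m.
With M_n = 0.85 f'_c a b (d − a/2), solve the quadratic for a:
a = d − √(d² − 2M_n/(0.85 f'_c b)) = 610 − √(610² − 2 × 694.444×10⁶/(0.85 × 43 × 425)) = 78.31 mm.
A_s = 0.85 f'_c a b / f_y = 0.85 × 43 × 78.31 × 425 / 400 = 3041.1 mm².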